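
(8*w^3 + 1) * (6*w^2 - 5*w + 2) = 48*w^5 - 40*w^4 + 16*w^3 + 6*w^2 - 5*w + 2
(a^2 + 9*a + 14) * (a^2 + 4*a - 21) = a^4 + 13*a^3 + 29*a^2 - 133*a - 294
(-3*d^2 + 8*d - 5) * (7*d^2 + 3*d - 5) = -21*d^4 + 47*d^3 + 4*d^2 - 55*d + 25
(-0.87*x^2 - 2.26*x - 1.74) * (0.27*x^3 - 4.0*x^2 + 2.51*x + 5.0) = -0.2349*x^5 + 2.8698*x^4 + 6.3865*x^3 - 3.0626*x^2 - 15.6674*x - 8.7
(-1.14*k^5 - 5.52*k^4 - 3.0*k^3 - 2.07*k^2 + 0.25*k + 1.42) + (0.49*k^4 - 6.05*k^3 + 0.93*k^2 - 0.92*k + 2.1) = -1.14*k^5 - 5.03*k^4 - 9.05*k^3 - 1.14*k^2 - 0.67*k + 3.52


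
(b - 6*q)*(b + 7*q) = b^2 + b*q - 42*q^2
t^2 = t^2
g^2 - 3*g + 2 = (g - 2)*(g - 1)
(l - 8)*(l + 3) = l^2 - 5*l - 24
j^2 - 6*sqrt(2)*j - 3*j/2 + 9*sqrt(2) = (j - 3/2)*(j - 6*sqrt(2))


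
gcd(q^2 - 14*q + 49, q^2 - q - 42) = q - 7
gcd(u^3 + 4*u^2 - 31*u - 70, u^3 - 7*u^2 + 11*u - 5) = u - 5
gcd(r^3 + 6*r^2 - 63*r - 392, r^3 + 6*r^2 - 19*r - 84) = r + 7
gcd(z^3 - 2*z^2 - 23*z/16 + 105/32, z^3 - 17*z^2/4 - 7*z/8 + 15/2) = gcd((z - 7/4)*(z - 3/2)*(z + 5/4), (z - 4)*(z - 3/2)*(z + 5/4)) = z^2 - z/4 - 15/8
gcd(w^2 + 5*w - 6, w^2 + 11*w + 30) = w + 6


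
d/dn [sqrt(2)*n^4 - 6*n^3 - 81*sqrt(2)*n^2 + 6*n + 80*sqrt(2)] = 4*sqrt(2)*n^3 - 18*n^2 - 162*sqrt(2)*n + 6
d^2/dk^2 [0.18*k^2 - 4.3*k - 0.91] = 0.360000000000000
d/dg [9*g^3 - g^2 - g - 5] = 27*g^2 - 2*g - 1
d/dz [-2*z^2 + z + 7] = 1 - 4*z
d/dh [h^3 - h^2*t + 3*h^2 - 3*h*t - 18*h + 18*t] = 3*h^2 - 2*h*t + 6*h - 3*t - 18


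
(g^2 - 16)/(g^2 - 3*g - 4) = (g + 4)/(g + 1)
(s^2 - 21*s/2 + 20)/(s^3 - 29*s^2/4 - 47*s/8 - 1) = 4*(2*s - 5)/(8*s^2 + 6*s + 1)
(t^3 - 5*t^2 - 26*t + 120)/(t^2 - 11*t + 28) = (t^2 - t - 30)/(t - 7)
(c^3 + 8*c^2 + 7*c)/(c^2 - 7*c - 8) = c*(c + 7)/(c - 8)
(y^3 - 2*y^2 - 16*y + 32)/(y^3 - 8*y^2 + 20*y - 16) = (y + 4)/(y - 2)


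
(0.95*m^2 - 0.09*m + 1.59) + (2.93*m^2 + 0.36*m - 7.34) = 3.88*m^2 + 0.27*m - 5.75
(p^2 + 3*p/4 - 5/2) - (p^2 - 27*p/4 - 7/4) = 15*p/2 - 3/4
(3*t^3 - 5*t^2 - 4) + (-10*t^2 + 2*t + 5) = 3*t^3 - 15*t^2 + 2*t + 1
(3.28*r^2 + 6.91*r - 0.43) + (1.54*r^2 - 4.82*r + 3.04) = 4.82*r^2 + 2.09*r + 2.61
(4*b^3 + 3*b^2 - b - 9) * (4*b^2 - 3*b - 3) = 16*b^5 - 25*b^3 - 42*b^2 + 30*b + 27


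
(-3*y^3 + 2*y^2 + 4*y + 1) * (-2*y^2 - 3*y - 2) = 6*y^5 + 5*y^4 - 8*y^3 - 18*y^2 - 11*y - 2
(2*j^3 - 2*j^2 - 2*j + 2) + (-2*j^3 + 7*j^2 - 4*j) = 5*j^2 - 6*j + 2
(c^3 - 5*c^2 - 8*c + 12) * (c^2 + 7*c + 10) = c^5 + 2*c^4 - 33*c^3 - 94*c^2 + 4*c + 120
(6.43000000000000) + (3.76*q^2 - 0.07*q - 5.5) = 3.76*q^2 - 0.07*q + 0.93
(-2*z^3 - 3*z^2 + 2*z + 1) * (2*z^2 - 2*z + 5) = -4*z^5 - 2*z^4 - 17*z^2 + 8*z + 5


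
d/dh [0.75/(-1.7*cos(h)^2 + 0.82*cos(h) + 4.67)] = (0.615 - 2.55*cos(h))*sin(h)/(-1.7*cos(h)^2 + 0.82*cos(h) + 4.67)^2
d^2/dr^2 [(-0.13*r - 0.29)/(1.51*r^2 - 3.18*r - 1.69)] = ((0.13*r + 0.29)*(3.02*r - 3.18)*(6.04*r - 6.36) + (1.1778*r + 0.0489999999999998)*(-1.51*r^2 + 3.18*r + 1.69))/(-1.51*r^2 + 3.18*r + 1.69)^3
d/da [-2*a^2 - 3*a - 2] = -4*a - 3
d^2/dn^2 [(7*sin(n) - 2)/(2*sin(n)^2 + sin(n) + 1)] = (-28*sin(n)^5 + 46*sin(n)^4 + 152*sin(n)^3 - 55*sin(n)^2 - 117*sin(n) - 10)/(sin(n) - cos(2*n) + 2)^3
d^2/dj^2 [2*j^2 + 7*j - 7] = 4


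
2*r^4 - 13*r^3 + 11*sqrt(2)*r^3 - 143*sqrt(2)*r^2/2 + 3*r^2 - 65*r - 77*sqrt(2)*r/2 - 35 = (r - 7)*(r + 5*sqrt(2))*(sqrt(2)*r + 1)*(sqrt(2)*r + sqrt(2)/2)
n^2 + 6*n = n*(n + 6)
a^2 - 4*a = a*(a - 4)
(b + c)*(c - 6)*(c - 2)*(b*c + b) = b^2*c^3 - 7*b^2*c^2 + 4*b^2*c + 12*b^2 + b*c^4 - 7*b*c^3 + 4*b*c^2 + 12*b*c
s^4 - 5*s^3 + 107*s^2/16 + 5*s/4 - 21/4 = (s - 2)^2*(s - 7/4)*(s + 3/4)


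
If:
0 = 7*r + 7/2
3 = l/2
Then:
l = 6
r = -1/2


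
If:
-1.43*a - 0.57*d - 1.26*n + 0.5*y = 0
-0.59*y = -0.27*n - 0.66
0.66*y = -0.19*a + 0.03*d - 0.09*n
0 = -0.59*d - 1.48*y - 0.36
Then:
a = 2.57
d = 0.16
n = -3.12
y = -0.31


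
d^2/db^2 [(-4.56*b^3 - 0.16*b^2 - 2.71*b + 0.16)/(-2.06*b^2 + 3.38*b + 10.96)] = (-2.8421709430404e-14*b^5 + 1.13686837721616e-13*b^4 + 335.326648*b^3 + 1031.146368*b^2 + 3660.32304*b - 173.224544)/(8.741816*b^6 - 43.030104*b^5 - 68.926776*b^4 + 419.259256*b^3 + 366.717216*b^2 - 1218.033024*b - 1316.532736)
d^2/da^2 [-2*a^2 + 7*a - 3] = -4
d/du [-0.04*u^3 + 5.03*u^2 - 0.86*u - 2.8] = -0.12*u^2 + 10.06*u - 0.86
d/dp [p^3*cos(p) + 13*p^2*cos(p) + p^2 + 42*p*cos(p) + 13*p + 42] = -p^3*sin(p) - 13*p^2*sin(p) + 3*p^2*cos(p) - 42*p*sin(p) + 26*p*cos(p) + 2*p + 42*cos(p) + 13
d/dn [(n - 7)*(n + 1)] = 2*n - 6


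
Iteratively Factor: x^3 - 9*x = (x + 3)*(x^2 - 3*x) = x*(x + 3)*(x - 3)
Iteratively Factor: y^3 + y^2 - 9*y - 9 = (y + 3)*(y^2 - 2*y - 3) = (y - 3)*(y + 3)*(y + 1)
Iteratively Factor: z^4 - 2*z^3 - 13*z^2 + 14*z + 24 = (z - 4)*(z^3 + 2*z^2 - 5*z - 6) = (z - 4)*(z + 1)*(z^2 + z - 6) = (z - 4)*(z - 2)*(z + 1)*(z + 3)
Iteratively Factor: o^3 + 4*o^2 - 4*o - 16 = (o + 4)*(o^2 - 4) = (o + 2)*(o + 4)*(o - 2)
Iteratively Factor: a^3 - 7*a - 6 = (a + 2)*(a^2 - 2*a - 3) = (a + 1)*(a + 2)*(a - 3)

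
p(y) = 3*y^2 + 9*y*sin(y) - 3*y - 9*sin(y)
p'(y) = 9*y*cos(y) + 6*y + 9*sin(y) - 9*cos(y) - 3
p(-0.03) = 0.37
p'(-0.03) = -12.72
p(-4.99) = 37.82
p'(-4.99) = -39.06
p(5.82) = 64.78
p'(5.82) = 66.71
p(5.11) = 28.90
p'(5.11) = 33.69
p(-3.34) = 35.79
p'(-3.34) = 17.03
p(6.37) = 106.81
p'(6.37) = 84.15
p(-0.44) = 7.42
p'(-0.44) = -21.20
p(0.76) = -2.04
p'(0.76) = 6.19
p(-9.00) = 307.09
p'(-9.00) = 21.29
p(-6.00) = 108.40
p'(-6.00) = -96.98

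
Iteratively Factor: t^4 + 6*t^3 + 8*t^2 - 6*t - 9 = (t - 1)*(t^3 + 7*t^2 + 15*t + 9) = (t - 1)*(t + 3)*(t^2 + 4*t + 3) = (t - 1)*(t + 1)*(t + 3)*(t + 3)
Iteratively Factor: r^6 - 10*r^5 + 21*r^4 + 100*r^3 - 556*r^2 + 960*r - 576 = (r - 2)*(r^5 - 8*r^4 + 5*r^3 + 110*r^2 - 336*r + 288) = (r - 2)^2*(r^4 - 6*r^3 - 7*r^2 + 96*r - 144) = (r - 2)^2*(r + 4)*(r^3 - 10*r^2 + 33*r - 36) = (r - 3)*(r - 2)^2*(r + 4)*(r^2 - 7*r + 12) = (r - 4)*(r - 3)*(r - 2)^2*(r + 4)*(r - 3)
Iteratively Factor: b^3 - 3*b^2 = (b)*(b^2 - 3*b) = b*(b - 3)*(b)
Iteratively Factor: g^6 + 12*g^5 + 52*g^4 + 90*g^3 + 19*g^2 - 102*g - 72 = (g + 3)*(g^5 + 9*g^4 + 25*g^3 + 15*g^2 - 26*g - 24) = (g + 1)*(g + 3)*(g^4 + 8*g^3 + 17*g^2 - 2*g - 24) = (g + 1)*(g + 2)*(g + 3)*(g^3 + 6*g^2 + 5*g - 12) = (g + 1)*(g + 2)*(g + 3)^2*(g^2 + 3*g - 4) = (g + 1)*(g + 2)*(g + 3)^2*(g + 4)*(g - 1)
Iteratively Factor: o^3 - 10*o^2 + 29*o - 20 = (o - 5)*(o^2 - 5*o + 4) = (o - 5)*(o - 4)*(o - 1)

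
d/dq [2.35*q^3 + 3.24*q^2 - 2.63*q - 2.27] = 7.05*q^2 + 6.48*q - 2.63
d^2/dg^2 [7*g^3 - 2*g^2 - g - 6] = 42*g - 4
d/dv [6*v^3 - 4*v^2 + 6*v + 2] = 18*v^2 - 8*v + 6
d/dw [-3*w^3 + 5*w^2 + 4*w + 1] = -9*w^2 + 10*w + 4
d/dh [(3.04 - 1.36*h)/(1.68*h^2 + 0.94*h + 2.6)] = (2.2848*h^2 - 10.2144*h - 6.3936)/(2.8224*h^4 + 3.1584*h^3 + 9.6196*h^2 + 4.888*h + 6.76)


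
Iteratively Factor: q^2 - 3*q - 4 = (q + 1)*(q - 4)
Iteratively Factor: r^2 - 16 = (r - 4)*(r + 4)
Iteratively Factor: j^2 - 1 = (j + 1)*(j - 1)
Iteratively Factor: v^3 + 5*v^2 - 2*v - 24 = (v - 2)*(v^2 + 7*v + 12) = (v - 2)*(v + 3)*(v + 4)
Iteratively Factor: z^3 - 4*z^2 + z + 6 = (z + 1)*(z^2 - 5*z + 6) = (z - 3)*(z + 1)*(z - 2)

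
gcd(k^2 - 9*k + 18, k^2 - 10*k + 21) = k - 3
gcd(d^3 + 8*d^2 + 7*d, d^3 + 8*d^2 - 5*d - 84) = d + 7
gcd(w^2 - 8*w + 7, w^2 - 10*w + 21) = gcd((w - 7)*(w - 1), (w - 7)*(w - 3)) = w - 7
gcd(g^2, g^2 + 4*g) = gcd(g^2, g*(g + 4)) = g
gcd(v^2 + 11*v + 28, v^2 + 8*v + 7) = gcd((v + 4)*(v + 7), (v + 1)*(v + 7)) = v + 7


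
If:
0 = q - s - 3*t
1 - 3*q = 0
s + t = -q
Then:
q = 1/3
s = -2/3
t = 1/3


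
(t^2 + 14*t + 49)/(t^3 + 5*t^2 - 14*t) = (t + 7)/(t*(t - 2))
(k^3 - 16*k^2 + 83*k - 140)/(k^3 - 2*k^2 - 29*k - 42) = (k^2 - 9*k + 20)/(k^2 + 5*k + 6)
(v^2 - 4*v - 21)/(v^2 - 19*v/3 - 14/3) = 3*(v + 3)/(3*v + 2)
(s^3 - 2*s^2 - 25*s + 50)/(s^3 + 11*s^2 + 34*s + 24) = (s^3 - 2*s^2 - 25*s + 50)/(s^3 + 11*s^2 + 34*s + 24)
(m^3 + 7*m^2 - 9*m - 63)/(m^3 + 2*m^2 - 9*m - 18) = (m + 7)/(m + 2)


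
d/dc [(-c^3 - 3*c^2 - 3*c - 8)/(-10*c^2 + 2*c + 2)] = (5*c^4 - 2*c^3 - 21*c^2 - 86*c + 5)/(2*(25*c^4 - 10*c^3 - 9*c^2 + 2*c + 1))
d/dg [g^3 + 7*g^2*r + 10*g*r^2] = 3*g^2 + 14*g*r + 10*r^2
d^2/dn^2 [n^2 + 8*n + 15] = 2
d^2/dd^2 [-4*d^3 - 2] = -24*d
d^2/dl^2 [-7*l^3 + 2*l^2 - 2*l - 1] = 4 - 42*l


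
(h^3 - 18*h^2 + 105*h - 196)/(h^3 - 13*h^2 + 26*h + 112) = (h^2 - 11*h + 28)/(h^2 - 6*h - 16)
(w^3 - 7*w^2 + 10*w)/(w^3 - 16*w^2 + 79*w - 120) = w*(w - 2)/(w^2 - 11*w + 24)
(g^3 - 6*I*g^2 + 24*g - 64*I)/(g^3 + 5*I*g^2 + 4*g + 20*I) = (g^2 - 4*I*g + 32)/(g^2 + 7*I*g - 10)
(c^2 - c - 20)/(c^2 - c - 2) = (-c^2 + c + 20)/(-c^2 + c + 2)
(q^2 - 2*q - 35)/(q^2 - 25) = (q - 7)/(q - 5)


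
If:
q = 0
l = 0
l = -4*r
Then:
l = 0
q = 0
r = 0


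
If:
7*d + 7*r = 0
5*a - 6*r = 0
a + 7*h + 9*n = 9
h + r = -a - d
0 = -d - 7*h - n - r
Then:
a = 3/19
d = -5/38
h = -3/19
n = 21/19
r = 5/38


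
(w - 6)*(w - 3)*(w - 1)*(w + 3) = w^4 - 7*w^3 - 3*w^2 + 63*w - 54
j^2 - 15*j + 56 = (j - 8)*(j - 7)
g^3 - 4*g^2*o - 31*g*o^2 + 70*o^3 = (g - 7*o)*(g - 2*o)*(g + 5*o)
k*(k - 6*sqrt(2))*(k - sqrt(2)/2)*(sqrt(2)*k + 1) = sqrt(2)*k^4 - 12*k^3 - sqrt(2)*k^2/2 + 6*k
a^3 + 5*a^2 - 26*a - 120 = (a - 5)*(a + 4)*(a + 6)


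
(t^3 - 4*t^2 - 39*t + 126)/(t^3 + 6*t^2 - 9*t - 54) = (t - 7)/(t + 3)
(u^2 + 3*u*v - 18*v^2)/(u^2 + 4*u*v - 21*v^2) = (u + 6*v)/(u + 7*v)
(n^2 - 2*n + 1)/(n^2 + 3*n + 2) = (n^2 - 2*n + 1)/(n^2 + 3*n + 2)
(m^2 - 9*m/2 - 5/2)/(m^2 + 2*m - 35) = (m + 1/2)/(m + 7)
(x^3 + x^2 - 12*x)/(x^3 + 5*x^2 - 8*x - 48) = x/(x + 4)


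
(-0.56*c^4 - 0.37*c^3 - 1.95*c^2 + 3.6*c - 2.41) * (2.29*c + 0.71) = -1.2824*c^5 - 1.2449*c^4 - 4.7282*c^3 + 6.8595*c^2 - 2.9629*c - 1.7111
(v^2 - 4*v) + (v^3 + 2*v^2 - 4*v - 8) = v^3 + 3*v^2 - 8*v - 8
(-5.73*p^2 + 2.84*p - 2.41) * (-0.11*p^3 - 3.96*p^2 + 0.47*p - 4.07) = 0.6303*p^5 + 22.3784*p^4 - 13.6744*p^3 + 34.1995*p^2 - 12.6915*p + 9.8087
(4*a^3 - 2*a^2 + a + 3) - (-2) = 4*a^3 - 2*a^2 + a + 5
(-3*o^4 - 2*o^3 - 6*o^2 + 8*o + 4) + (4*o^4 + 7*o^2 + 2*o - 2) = o^4 - 2*o^3 + o^2 + 10*o + 2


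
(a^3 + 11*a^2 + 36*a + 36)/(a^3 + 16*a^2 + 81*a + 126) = (a + 2)/(a + 7)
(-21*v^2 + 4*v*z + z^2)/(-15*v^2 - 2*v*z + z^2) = (21*v^2 - 4*v*z - z^2)/(15*v^2 + 2*v*z - z^2)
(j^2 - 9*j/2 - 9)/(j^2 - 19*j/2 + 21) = (2*j + 3)/(2*j - 7)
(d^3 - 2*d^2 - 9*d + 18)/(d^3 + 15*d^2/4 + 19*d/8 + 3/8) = 8*(d^2 - 5*d + 6)/(8*d^2 + 6*d + 1)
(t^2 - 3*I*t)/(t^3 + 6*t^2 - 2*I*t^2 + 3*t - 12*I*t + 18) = t/(t^2 + t*(6 + I) + 6*I)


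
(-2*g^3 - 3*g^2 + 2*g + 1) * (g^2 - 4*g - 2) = -2*g^5 + 5*g^4 + 18*g^3 - g^2 - 8*g - 2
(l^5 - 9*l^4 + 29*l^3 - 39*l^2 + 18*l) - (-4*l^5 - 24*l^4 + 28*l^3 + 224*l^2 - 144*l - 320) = 5*l^5 + 15*l^4 + l^3 - 263*l^2 + 162*l + 320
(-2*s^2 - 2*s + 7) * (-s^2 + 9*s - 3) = 2*s^4 - 16*s^3 - 19*s^2 + 69*s - 21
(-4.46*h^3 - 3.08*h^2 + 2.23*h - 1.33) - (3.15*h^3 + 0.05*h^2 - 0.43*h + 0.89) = -7.61*h^3 - 3.13*h^2 + 2.66*h - 2.22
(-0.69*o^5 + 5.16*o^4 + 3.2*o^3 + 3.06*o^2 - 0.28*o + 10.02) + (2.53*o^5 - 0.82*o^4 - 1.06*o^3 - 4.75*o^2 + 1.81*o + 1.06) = 1.84*o^5 + 4.34*o^4 + 2.14*o^3 - 1.69*o^2 + 1.53*o + 11.08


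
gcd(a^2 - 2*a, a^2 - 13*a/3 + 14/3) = a - 2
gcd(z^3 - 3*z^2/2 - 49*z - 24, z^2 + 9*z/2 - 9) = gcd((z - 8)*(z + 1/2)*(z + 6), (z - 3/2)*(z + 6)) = z + 6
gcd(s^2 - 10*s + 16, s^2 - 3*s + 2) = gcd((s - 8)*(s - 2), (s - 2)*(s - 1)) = s - 2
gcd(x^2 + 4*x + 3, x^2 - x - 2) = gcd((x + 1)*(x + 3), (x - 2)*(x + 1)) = x + 1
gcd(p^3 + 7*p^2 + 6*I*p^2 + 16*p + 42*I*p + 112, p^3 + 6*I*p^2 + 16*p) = p^2 + 6*I*p + 16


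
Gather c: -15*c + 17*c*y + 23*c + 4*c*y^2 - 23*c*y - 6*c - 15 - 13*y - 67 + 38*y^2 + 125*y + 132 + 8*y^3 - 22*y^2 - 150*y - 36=c*(4*y^2 - 6*y + 2) + 8*y^3 + 16*y^2 - 38*y + 14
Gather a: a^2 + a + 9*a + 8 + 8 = a^2 + 10*a + 16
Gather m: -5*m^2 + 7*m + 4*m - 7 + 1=-5*m^2 + 11*m - 6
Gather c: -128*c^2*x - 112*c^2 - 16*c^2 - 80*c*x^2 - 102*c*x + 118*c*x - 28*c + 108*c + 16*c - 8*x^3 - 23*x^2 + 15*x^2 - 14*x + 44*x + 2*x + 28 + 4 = c^2*(-128*x - 128) + c*(-80*x^2 + 16*x + 96) - 8*x^3 - 8*x^2 + 32*x + 32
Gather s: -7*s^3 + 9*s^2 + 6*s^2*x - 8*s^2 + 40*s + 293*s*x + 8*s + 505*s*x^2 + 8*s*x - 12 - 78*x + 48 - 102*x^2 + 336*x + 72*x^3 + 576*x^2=-7*s^3 + s^2*(6*x + 1) + s*(505*x^2 + 301*x + 48) + 72*x^3 + 474*x^2 + 258*x + 36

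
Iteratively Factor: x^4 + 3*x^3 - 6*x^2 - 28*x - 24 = (x + 2)*(x^3 + x^2 - 8*x - 12) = (x - 3)*(x + 2)*(x^2 + 4*x + 4) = (x - 3)*(x + 2)^2*(x + 2)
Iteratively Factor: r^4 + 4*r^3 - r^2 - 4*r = (r - 1)*(r^3 + 5*r^2 + 4*r) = (r - 1)*(r + 1)*(r^2 + 4*r) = (r - 1)*(r + 1)*(r + 4)*(r)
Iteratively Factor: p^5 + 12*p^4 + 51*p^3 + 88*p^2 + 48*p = (p + 1)*(p^4 + 11*p^3 + 40*p^2 + 48*p) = p*(p + 1)*(p^3 + 11*p^2 + 40*p + 48) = p*(p + 1)*(p + 4)*(p^2 + 7*p + 12) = p*(p + 1)*(p + 3)*(p + 4)*(p + 4)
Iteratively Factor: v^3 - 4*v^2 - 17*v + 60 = (v + 4)*(v^2 - 8*v + 15) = (v - 5)*(v + 4)*(v - 3)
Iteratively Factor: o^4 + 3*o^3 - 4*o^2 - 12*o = (o + 3)*(o^3 - 4*o) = (o + 2)*(o + 3)*(o^2 - 2*o) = (o - 2)*(o + 2)*(o + 3)*(o)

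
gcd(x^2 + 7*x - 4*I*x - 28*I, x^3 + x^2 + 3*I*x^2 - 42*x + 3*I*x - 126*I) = x + 7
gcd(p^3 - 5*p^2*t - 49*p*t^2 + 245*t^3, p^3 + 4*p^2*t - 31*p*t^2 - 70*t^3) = p^2 + 2*p*t - 35*t^2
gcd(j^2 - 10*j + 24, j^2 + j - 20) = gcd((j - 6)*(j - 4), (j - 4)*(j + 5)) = j - 4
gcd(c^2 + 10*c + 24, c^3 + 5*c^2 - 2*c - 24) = c + 4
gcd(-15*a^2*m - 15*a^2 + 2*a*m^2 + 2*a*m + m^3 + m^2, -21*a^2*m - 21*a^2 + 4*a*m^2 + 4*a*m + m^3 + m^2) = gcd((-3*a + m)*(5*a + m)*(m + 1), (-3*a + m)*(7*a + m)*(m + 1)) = 3*a*m + 3*a - m^2 - m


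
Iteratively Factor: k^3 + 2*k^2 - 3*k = (k - 1)*(k^2 + 3*k) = k*(k - 1)*(k + 3)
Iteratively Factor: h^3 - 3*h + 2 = (h + 2)*(h^2 - 2*h + 1) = (h - 1)*(h + 2)*(h - 1)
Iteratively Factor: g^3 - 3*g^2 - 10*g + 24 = (g + 3)*(g^2 - 6*g + 8) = (g - 2)*(g + 3)*(g - 4)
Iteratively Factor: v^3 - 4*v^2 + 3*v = (v)*(v^2 - 4*v + 3) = v*(v - 1)*(v - 3)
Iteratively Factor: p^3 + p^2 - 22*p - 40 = (p + 4)*(p^2 - 3*p - 10) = (p + 2)*(p + 4)*(p - 5)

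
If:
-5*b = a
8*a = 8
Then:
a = 1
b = -1/5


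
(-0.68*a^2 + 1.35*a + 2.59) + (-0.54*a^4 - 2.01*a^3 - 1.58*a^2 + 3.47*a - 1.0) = -0.54*a^4 - 2.01*a^3 - 2.26*a^2 + 4.82*a + 1.59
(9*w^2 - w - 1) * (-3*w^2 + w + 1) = -27*w^4 + 12*w^3 + 11*w^2 - 2*w - 1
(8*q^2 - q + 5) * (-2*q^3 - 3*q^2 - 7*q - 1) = -16*q^5 - 22*q^4 - 63*q^3 - 16*q^2 - 34*q - 5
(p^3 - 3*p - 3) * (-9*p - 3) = -9*p^4 - 3*p^3 + 27*p^2 + 36*p + 9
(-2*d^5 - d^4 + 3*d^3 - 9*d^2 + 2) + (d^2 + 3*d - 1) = -2*d^5 - d^4 + 3*d^3 - 8*d^2 + 3*d + 1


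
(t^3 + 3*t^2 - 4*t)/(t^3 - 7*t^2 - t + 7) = t*(t + 4)/(t^2 - 6*t - 7)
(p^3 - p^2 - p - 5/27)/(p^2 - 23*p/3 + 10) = (9*p^2 + 6*p + 1)/(9*(p - 6))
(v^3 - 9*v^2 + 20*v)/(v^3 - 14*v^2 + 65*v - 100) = v/(v - 5)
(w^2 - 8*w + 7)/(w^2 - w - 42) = (w - 1)/(w + 6)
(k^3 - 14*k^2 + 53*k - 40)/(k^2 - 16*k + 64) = (k^2 - 6*k + 5)/(k - 8)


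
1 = 1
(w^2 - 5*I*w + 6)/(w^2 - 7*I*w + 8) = (w - 6*I)/(w - 8*I)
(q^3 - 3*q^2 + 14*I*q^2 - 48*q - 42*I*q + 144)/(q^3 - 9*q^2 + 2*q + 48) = (q^2 + 14*I*q - 48)/(q^2 - 6*q - 16)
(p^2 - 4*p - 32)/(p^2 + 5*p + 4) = (p - 8)/(p + 1)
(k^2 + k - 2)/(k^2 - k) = (k + 2)/k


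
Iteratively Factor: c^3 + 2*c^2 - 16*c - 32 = (c + 2)*(c^2 - 16) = (c - 4)*(c + 2)*(c + 4)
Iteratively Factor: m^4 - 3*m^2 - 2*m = (m)*(m^3 - 3*m - 2) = m*(m + 1)*(m^2 - m - 2) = m*(m - 2)*(m + 1)*(m + 1)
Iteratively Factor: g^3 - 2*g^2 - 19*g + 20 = (g - 1)*(g^2 - g - 20) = (g - 5)*(g - 1)*(g + 4)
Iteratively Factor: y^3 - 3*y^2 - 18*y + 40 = (y - 2)*(y^2 - y - 20) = (y - 5)*(y - 2)*(y + 4)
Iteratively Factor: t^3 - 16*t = (t + 4)*(t^2 - 4*t) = (t - 4)*(t + 4)*(t)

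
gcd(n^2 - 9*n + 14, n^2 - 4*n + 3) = 1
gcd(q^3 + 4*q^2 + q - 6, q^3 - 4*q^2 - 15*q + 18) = q^2 + 2*q - 3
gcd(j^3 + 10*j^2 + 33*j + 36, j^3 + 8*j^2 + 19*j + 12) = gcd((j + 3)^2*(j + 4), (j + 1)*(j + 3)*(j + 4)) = j^2 + 7*j + 12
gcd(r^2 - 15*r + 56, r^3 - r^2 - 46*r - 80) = r - 8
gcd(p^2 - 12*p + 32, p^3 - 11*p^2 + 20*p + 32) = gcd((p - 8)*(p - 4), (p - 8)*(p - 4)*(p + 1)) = p^2 - 12*p + 32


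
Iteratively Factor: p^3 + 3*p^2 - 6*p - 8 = (p + 4)*(p^2 - p - 2) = (p - 2)*(p + 4)*(p + 1)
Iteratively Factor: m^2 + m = (m)*(m + 1)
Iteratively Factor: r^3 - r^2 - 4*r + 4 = (r + 2)*(r^2 - 3*r + 2) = (r - 1)*(r + 2)*(r - 2)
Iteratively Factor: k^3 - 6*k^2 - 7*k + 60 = (k - 5)*(k^2 - k - 12) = (k - 5)*(k + 3)*(k - 4)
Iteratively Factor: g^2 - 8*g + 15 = (g - 5)*(g - 3)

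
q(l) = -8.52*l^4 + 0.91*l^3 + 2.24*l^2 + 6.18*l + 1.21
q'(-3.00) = 937.47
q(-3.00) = -711.86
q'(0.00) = 6.18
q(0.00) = 1.21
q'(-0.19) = 5.66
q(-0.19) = 0.10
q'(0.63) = 1.56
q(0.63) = 4.88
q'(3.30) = -1174.04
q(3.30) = -931.70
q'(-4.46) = 3063.96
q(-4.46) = -3433.69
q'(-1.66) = 162.16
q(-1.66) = -71.73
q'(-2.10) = 324.43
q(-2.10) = -176.01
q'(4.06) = -2211.38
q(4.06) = -2190.84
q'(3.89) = -1941.16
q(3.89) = -1838.20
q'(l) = -34.08*l^3 + 2.73*l^2 + 4.48*l + 6.18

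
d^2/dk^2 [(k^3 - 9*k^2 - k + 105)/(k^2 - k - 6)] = 6*(-k^3 + 57*k^2 - 75*k + 139)/(k^6 - 3*k^5 - 15*k^4 + 35*k^3 + 90*k^2 - 108*k - 216)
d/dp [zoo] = 0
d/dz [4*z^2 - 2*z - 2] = 8*z - 2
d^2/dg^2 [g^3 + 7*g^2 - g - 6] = 6*g + 14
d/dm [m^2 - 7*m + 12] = 2*m - 7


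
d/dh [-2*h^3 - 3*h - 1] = -6*h^2 - 3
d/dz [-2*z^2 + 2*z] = 2 - 4*z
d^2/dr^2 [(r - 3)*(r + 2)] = 2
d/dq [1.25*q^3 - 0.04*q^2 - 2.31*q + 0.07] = 3.75*q^2 - 0.08*q - 2.31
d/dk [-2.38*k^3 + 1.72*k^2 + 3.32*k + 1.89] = -7.14*k^2 + 3.44*k + 3.32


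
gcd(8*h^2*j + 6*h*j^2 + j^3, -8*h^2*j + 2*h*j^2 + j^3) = 4*h*j + j^2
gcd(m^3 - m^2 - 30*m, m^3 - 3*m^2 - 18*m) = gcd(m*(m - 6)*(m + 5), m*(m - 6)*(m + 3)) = m^2 - 6*m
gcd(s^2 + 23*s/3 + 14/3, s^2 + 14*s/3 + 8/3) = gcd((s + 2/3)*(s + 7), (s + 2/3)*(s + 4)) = s + 2/3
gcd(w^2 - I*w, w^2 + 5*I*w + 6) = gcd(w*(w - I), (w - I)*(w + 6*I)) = w - I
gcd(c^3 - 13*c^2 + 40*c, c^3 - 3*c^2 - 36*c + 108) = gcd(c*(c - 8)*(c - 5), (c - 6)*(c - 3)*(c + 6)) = 1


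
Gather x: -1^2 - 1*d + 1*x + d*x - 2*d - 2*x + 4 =-3*d + x*(d - 1) + 3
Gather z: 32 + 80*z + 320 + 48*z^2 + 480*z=48*z^2 + 560*z + 352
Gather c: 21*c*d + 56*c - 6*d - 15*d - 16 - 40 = c*(21*d + 56) - 21*d - 56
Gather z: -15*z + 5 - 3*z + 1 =6 - 18*z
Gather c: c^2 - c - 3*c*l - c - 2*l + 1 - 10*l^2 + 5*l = c^2 + c*(-3*l - 2) - 10*l^2 + 3*l + 1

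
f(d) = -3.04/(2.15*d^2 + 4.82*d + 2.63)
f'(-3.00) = -0.43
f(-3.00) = -0.40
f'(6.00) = 0.01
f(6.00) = -0.03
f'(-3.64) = -0.18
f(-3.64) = -0.22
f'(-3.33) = -0.27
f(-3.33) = -0.29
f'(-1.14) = -49.93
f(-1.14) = 43.02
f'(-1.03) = 412.73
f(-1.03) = 56.65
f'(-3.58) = -0.19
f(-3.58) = -0.24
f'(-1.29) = -22167.25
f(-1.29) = 304.46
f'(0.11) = 1.58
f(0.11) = -0.95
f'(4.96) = 0.01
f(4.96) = -0.04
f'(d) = -3.04*(-4.3*d - 4.82)/(2.15*d^2 + 4.82*d + 2.63)^2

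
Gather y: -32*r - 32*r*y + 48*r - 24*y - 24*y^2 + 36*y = 16*r - 24*y^2 + y*(12 - 32*r)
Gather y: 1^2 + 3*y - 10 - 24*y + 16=7 - 21*y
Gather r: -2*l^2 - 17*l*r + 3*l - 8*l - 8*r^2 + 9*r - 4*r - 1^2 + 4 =-2*l^2 - 5*l - 8*r^2 + r*(5 - 17*l) + 3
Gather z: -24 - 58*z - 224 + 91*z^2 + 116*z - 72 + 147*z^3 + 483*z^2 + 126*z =147*z^3 + 574*z^2 + 184*z - 320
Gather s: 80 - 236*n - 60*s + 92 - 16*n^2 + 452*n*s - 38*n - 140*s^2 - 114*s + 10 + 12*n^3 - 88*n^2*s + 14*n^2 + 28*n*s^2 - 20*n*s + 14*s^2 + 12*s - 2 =12*n^3 - 2*n^2 - 274*n + s^2*(28*n - 126) + s*(-88*n^2 + 432*n - 162) + 180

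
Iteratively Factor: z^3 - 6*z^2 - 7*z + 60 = (z - 5)*(z^2 - z - 12) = (z - 5)*(z - 4)*(z + 3)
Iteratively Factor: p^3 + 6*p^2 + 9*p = (p + 3)*(p^2 + 3*p) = p*(p + 3)*(p + 3)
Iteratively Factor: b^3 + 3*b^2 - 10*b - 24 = (b + 4)*(b^2 - b - 6) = (b + 2)*(b + 4)*(b - 3)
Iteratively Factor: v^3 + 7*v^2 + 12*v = (v)*(v^2 + 7*v + 12) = v*(v + 3)*(v + 4)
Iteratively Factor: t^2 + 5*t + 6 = (t + 2)*(t + 3)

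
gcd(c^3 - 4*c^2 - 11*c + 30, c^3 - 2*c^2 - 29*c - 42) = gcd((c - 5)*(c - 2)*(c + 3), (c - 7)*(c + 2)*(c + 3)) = c + 3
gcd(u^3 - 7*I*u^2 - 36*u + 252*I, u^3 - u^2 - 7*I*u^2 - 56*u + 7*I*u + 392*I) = u - 7*I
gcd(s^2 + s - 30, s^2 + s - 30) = s^2 + s - 30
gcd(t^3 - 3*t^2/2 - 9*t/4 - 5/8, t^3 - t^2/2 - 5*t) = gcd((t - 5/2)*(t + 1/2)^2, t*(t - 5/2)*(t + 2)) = t - 5/2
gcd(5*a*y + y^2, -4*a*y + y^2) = y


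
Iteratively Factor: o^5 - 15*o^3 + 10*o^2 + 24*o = (o)*(o^4 - 15*o^2 + 10*o + 24) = o*(o - 2)*(o^3 + 2*o^2 - 11*o - 12) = o*(o - 3)*(o - 2)*(o^2 + 5*o + 4) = o*(o - 3)*(o - 2)*(o + 1)*(o + 4)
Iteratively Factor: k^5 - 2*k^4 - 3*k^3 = (k - 3)*(k^4 + k^3) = k*(k - 3)*(k^3 + k^2) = k^2*(k - 3)*(k^2 + k) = k^3*(k - 3)*(k + 1)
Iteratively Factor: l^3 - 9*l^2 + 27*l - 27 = (l - 3)*(l^2 - 6*l + 9) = (l - 3)^2*(l - 3)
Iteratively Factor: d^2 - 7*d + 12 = (d - 3)*(d - 4)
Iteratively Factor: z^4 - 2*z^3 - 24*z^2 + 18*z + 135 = (z - 5)*(z^3 + 3*z^2 - 9*z - 27) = (z - 5)*(z - 3)*(z^2 + 6*z + 9) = (z - 5)*(z - 3)*(z + 3)*(z + 3)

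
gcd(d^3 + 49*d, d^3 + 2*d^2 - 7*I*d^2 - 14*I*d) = d^2 - 7*I*d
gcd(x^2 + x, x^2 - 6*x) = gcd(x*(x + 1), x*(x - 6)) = x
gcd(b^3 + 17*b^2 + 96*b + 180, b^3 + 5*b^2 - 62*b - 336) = b + 6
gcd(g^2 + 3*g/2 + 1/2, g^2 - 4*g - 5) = g + 1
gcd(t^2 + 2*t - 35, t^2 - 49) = t + 7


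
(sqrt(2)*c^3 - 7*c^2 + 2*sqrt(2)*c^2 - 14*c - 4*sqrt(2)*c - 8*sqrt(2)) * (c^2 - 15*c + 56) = sqrt(2)*c^5 - 13*sqrt(2)*c^4 - 7*c^4 + 22*sqrt(2)*c^3 + 91*c^3 - 182*c^2 + 164*sqrt(2)*c^2 - 784*c - 104*sqrt(2)*c - 448*sqrt(2)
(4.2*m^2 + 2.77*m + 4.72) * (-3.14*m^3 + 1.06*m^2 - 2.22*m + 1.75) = -13.188*m^5 - 4.2458*m^4 - 21.2086*m^3 + 6.2038*m^2 - 5.6309*m + 8.26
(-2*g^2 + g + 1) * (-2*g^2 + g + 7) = 4*g^4 - 4*g^3 - 15*g^2 + 8*g + 7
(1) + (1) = 2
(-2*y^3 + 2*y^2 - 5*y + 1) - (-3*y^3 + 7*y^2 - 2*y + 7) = y^3 - 5*y^2 - 3*y - 6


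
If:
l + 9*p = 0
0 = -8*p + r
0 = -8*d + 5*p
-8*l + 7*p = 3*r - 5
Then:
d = -5/88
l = 9/11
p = -1/11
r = -8/11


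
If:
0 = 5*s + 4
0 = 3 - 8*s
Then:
No Solution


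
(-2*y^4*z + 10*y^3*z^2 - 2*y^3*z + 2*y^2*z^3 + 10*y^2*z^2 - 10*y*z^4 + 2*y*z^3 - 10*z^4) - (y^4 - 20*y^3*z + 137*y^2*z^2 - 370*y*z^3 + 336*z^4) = -2*y^4*z - y^4 + 10*y^3*z^2 + 18*y^3*z + 2*y^2*z^3 - 127*y^2*z^2 - 10*y*z^4 + 372*y*z^3 - 346*z^4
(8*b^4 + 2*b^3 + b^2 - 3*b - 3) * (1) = 8*b^4 + 2*b^3 + b^2 - 3*b - 3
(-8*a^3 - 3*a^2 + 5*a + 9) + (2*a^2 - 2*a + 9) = -8*a^3 - a^2 + 3*a + 18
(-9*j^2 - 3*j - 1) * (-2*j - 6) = 18*j^3 + 60*j^2 + 20*j + 6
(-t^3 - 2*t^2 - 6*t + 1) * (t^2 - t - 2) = -t^5 - t^4 - 2*t^3 + 11*t^2 + 11*t - 2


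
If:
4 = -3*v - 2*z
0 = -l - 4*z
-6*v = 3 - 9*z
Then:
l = 20/13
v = -14/13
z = -5/13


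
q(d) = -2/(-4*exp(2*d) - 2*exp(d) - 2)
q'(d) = -2*(8*exp(2*d) + 2*exp(d))/(-4*exp(2*d) - 2*exp(d) - 2)^2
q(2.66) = 0.00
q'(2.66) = -0.00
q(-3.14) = 0.96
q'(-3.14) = -0.05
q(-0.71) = 0.51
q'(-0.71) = -0.37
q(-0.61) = 0.47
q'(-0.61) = -0.38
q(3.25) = 0.00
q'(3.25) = -0.00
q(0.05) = 0.23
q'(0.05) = -0.30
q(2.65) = 0.00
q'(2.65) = -0.00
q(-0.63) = 0.48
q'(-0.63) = -0.38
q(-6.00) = 1.00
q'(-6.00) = 0.00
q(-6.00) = 1.00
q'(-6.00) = 0.00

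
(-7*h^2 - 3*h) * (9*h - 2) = -63*h^3 - 13*h^2 + 6*h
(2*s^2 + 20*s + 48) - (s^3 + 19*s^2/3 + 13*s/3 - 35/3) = -s^3 - 13*s^2/3 + 47*s/3 + 179/3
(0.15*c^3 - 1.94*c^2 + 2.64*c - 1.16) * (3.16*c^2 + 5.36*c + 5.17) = 0.474*c^5 - 5.3264*c^4 - 1.2805*c^3 + 0.455000000000002*c^2 + 7.4312*c - 5.9972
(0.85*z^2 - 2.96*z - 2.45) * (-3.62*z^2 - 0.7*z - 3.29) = -3.077*z^4 + 10.1202*z^3 + 8.1445*z^2 + 11.4534*z + 8.0605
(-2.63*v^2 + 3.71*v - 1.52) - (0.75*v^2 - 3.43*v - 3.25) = -3.38*v^2 + 7.14*v + 1.73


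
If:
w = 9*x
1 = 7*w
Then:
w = 1/7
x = 1/63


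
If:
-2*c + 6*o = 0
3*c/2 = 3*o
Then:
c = 0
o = 0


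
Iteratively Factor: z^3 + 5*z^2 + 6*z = (z + 2)*(z^2 + 3*z) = (z + 2)*(z + 3)*(z)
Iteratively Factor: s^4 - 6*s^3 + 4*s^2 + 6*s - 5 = (s + 1)*(s^3 - 7*s^2 + 11*s - 5) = (s - 1)*(s + 1)*(s^2 - 6*s + 5) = (s - 1)^2*(s + 1)*(s - 5)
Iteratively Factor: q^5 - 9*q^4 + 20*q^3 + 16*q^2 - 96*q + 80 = (q - 2)*(q^4 - 7*q^3 + 6*q^2 + 28*q - 40) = (q - 5)*(q - 2)*(q^3 - 2*q^2 - 4*q + 8) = (q - 5)*(q - 2)*(q + 2)*(q^2 - 4*q + 4) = (q - 5)*(q - 2)^2*(q + 2)*(q - 2)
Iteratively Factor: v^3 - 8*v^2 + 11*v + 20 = (v - 4)*(v^2 - 4*v - 5) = (v - 4)*(v + 1)*(v - 5)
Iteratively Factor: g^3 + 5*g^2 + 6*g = (g + 2)*(g^2 + 3*g) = g*(g + 2)*(g + 3)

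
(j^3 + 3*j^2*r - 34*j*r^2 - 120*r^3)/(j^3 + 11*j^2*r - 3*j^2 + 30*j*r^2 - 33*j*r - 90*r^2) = (j^2 - 2*j*r - 24*r^2)/(j^2 + 6*j*r - 3*j - 18*r)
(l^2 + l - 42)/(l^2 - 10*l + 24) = (l + 7)/(l - 4)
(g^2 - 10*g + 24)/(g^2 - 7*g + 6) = (g - 4)/(g - 1)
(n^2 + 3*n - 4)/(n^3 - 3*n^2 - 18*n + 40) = (n - 1)/(n^2 - 7*n + 10)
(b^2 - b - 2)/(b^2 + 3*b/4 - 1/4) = 4*(b - 2)/(4*b - 1)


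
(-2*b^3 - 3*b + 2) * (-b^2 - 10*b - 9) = 2*b^5 + 20*b^4 + 21*b^3 + 28*b^2 + 7*b - 18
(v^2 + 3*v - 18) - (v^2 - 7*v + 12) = 10*v - 30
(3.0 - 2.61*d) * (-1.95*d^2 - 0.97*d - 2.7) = 5.0895*d^3 - 3.3183*d^2 + 4.137*d - 8.1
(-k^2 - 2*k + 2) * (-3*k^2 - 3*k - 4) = 3*k^4 + 9*k^3 + 4*k^2 + 2*k - 8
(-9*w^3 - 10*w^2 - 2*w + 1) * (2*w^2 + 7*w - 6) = -18*w^5 - 83*w^4 - 20*w^3 + 48*w^2 + 19*w - 6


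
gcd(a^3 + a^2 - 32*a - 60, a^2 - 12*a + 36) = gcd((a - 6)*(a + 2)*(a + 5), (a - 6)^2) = a - 6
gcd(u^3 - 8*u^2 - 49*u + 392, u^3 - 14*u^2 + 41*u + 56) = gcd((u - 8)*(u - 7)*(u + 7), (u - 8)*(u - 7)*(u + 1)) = u^2 - 15*u + 56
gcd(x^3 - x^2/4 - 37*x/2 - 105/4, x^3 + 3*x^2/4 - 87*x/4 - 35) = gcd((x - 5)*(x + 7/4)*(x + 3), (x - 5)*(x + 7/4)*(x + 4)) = x^2 - 13*x/4 - 35/4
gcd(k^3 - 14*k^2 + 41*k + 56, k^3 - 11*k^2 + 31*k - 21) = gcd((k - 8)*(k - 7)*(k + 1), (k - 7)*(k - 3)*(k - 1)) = k - 7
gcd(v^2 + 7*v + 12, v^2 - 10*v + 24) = 1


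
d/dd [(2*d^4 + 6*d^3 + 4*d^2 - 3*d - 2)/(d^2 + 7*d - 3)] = (4*d^5 + 48*d^4 + 60*d^3 - 23*d^2 - 20*d + 23)/(d^4 + 14*d^3 + 43*d^2 - 42*d + 9)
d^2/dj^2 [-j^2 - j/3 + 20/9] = -2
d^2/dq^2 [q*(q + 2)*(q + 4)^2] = 12*q^2 + 60*q + 64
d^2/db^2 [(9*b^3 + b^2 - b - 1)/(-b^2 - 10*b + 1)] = 4*(-449*b^3 + 135*b^2 + 3*b + 55)/(b^6 + 30*b^5 + 297*b^4 + 940*b^3 - 297*b^2 + 30*b - 1)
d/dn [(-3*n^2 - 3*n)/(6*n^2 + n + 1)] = 3*(5*n^2 - 2*n - 1)/(36*n^4 + 12*n^3 + 13*n^2 + 2*n + 1)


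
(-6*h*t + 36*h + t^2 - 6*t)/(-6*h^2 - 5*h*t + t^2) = (t - 6)/(h + t)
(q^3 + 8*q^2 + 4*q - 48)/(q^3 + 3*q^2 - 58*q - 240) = (q^2 + 2*q - 8)/(q^2 - 3*q - 40)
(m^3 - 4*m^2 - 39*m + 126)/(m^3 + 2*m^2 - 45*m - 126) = (m - 3)/(m + 3)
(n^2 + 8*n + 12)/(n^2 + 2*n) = (n + 6)/n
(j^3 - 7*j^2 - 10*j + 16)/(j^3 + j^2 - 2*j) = (j - 8)/j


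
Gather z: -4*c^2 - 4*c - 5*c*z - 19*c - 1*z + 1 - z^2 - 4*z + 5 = -4*c^2 - 23*c - z^2 + z*(-5*c - 5) + 6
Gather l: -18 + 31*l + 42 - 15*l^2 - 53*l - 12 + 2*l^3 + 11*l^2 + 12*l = 2*l^3 - 4*l^2 - 10*l + 12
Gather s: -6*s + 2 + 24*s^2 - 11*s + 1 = 24*s^2 - 17*s + 3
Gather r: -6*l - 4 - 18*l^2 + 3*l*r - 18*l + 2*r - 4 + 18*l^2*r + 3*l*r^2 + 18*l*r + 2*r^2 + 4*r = -18*l^2 - 24*l + r^2*(3*l + 2) + r*(18*l^2 + 21*l + 6) - 8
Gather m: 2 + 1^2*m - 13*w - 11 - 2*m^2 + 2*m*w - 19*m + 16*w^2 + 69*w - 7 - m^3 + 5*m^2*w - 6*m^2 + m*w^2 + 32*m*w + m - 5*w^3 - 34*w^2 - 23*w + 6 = -m^3 + m^2*(5*w - 8) + m*(w^2 + 34*w - 17) - 5*w^3 - 18*w^2 + 33*w - 10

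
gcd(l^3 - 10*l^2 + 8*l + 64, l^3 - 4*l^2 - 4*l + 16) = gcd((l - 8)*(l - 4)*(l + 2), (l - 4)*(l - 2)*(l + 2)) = l^2 - 2*l - 8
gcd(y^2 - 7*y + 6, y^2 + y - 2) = y - 1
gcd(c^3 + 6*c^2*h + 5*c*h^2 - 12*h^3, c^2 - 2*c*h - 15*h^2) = c + 3*h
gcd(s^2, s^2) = s^2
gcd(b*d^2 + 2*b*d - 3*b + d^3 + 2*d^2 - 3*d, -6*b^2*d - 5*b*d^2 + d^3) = b + d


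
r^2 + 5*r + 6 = (r + 2)*(r + 3)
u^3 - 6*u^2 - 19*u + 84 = (u - 7)*(u - 3)*(u + 4)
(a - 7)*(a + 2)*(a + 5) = a^3 - 39*a - 70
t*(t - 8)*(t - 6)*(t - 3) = t^4 - 17*t^3 + 90*t^2 - 144*t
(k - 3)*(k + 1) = k^2 - 2*k - 3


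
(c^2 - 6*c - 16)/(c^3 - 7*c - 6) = (c - 8)/(c^2 - 2*c - 3)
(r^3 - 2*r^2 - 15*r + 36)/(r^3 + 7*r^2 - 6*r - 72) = (r - 3)/(r + 6)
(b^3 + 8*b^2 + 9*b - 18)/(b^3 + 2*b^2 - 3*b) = (b + 6)/b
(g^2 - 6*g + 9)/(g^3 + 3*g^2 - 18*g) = (g - 3)/(g*(g + 6))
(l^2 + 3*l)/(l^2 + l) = (l + 3)/(l + 1)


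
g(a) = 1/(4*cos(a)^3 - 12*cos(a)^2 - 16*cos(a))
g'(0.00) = 0.00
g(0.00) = -0.04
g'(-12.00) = -0.04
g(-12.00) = -0.05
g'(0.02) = -0.00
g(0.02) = -0.04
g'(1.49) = -9.52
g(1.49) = -0.73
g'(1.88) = -0.54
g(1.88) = 0.27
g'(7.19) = -0.11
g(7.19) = -0.07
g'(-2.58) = -1.08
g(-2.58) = 0.40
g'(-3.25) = 156.98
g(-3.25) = 8.58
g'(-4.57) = -3.00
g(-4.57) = 0.50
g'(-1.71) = 3.15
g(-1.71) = 0.51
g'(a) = (12*sin(a)*cos(a)^2 - 24*sin(a)*cos(a) - 16*sin(a))/(4*cos(a)^3 - 12*cos(a)^2 - 16*cos(a))^2 = (3*sin(a) - 4*sin(a)/cos(a)^2 - 6*tan(a))/(4*(sin(a)^2 + 3*cos(a) + 3)^2)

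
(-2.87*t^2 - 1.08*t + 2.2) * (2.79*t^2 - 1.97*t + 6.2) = -8.0073*t^4 + 2.6407*t^3 - 9.5284*t^2 - 11.03*t + 13.64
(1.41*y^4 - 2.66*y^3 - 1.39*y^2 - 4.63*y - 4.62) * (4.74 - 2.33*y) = -3.2853*y^5 + 12.8812*y^4 - 9.3697*y^3 + 4.1993*y^2 - 11.1816*y - 21.8988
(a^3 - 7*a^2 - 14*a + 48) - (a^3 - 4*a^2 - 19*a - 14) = -3*a^2 + 5*a + 62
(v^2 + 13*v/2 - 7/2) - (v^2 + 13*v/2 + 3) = -13/2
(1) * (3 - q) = 3 - q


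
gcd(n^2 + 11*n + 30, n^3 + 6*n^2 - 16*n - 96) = n + 6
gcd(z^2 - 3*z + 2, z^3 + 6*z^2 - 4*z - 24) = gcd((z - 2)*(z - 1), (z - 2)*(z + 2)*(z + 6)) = z - 2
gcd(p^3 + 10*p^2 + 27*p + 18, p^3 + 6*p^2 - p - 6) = p^2 + 7*p + 6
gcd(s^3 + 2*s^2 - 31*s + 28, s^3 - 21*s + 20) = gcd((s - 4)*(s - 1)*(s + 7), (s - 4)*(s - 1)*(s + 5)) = s^2 - 5*s + 4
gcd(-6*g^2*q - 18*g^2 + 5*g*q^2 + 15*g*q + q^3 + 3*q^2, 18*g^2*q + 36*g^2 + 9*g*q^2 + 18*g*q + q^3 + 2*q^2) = 6*g + q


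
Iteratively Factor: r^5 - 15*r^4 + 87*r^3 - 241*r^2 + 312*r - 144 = (r - 4)*(r^4 - 11*r^3 + 43*r^2 - 69*r + 36) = (r - 4)^2*(r^3 - 7*r^2 + 15*r - 9) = (r - 4)^2*(r - 3)*(r^2 - 4*r + 3) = (r - 4)^2*(r - 3)^2*(r - 1)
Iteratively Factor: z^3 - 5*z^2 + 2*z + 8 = (z - 2)*(z^2 - 3*z - 4) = (z - 4)*(z - 2)*(z + 1)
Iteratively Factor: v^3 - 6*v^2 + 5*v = (v - 5)*(v^2 - v) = v*(v - 5)*(v - 1)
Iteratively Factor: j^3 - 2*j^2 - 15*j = (j)*(j^2 - 2*j - 15) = j*(j - 5)*(j + 3)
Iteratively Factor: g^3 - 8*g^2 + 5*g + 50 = (g - 5)*(g^2 - 3*g - 10) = (g - 5)*(g + 2)*(g - 5)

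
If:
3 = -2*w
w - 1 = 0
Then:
No Solution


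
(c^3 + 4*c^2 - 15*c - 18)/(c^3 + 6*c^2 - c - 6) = (c - 3)/(c - 1)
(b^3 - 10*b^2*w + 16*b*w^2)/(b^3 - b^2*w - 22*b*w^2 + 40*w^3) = b*(-b + 8*w)/(-b^2 - b*w + 20*w^2)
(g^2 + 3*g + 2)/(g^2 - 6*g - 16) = (g + 1)/(g - 8)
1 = 1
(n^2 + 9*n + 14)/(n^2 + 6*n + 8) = (n + 7)/(n + 4)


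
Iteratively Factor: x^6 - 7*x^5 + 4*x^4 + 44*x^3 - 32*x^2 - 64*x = (x)*(x^5 - 7*x^4 + 4*x^3 + 44*x^2 - 32*x - 64) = x*(x - 4)*(x^4 - 3*x^3 - 8*x^2 + 12*x + 16) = x*(x - 4)*(x + 1)*(x^3 - 4*x^2 - 4*x + 16) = x*(x - 4)^2*(x + 1)*(x^2 - 4) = x*(x - 4)^2*(x - 2)*(x + 1)*(x + 2)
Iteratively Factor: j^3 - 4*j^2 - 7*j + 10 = (j + 2)*(j^2 - 6*j + 5) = (j - 1)*(j + 2)*(j - 5)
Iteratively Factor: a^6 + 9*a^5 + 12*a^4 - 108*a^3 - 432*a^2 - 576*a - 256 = (a - 4)*(a^5 + 13*a^4 + 64*a^3 + 148*a^2 + 160*a + 64) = (a - 4)*(a + 4)*(a^4 + 9*a^3 + 28*a^2 + 36*a + 16) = (a - 4)*(a + 2)*(a + 4)*(a^3 + 7*a^2 + 14*a + 8) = (a - 4)*(a + 2)^2*(a + 4)*(a^2 + 5*a + 4) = (a - 4)*(a + 1)*(a + 2)^2*(a + 4)*(a + 4)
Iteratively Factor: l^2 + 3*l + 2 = (l + 1)*(l + 2)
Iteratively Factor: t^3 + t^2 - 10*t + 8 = (t - 2)*(t^2 + 3*t - 4) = (t - 2)*(t + 4)*(t - 1)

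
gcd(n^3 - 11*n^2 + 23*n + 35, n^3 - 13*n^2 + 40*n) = n - 5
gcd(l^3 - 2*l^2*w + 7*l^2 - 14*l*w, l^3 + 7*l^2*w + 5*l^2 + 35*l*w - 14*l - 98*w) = l + 7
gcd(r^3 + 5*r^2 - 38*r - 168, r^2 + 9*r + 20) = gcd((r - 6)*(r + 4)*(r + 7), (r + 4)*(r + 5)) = r + 4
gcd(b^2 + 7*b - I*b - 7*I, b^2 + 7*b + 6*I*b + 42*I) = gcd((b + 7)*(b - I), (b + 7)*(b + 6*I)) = b + 7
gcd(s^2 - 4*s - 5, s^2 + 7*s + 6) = s + 1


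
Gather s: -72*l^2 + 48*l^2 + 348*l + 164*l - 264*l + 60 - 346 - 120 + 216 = -24*l^2 + 248*l - 190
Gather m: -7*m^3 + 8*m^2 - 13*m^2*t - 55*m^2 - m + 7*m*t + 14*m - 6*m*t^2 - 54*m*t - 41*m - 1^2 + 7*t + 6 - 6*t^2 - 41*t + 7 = -7*m^3 + m^2*(-13*t - 47) + m*(-6*t^2 - 47*t - 28) - 6*t^2 - 34*t + 12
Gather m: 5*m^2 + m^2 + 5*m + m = 6*m^2 + 6*m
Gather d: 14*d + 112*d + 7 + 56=126*d + 63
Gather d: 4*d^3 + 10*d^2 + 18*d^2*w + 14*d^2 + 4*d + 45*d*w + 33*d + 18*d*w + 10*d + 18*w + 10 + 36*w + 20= 4*d^3 + d^2*(18*w + 24) + d*(63*w + 47) + 54*w + 30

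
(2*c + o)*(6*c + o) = 12*c^2 + 8*c*o + o^2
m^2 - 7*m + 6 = (m - 6)*(m - 1)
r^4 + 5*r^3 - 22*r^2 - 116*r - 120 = (r - 5)*(r + 2)^2*(r + 6)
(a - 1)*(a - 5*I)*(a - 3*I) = a^3 - a^2 - 8*I*a^2 - 15*a + 8*I*a + 15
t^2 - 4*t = t*(t - 4)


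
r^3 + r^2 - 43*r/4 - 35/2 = (r - 7/2)*(r + 2)*(r + 5/2)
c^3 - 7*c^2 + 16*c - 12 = (c - 3)*(c - 2)^2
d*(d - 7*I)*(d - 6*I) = d^3 - 13*I*d^2 - 42*d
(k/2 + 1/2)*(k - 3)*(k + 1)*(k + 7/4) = k^4/2 + 3*k^3/8 - 27*k^2/8 - 47*k/8 - 21/8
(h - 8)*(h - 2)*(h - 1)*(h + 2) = h^4 - 9*h^3 + 4*h^2 + 36*h - 32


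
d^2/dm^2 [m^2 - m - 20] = 2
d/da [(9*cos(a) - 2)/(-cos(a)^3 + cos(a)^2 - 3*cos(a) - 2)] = (-18*cos(a)^3 + 15*cos(a)^2 - 4*cos(a) + 24)*sin(a)/(cos(a)^3 - cos(a)^2 + 3*cos(a) + 2)^2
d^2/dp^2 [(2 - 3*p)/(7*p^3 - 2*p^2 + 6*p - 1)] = 2*(-441*p^5 + 714*p^4 - 110*p^3 + 150*p^2 - 12*p + 50)/(343*p^9 - 294*p^8 + 966*p^7 - 659*p^6 + 912*p^5 - 480*p^4 + 309*p^3 - 114*p^2 + 18*p - 1)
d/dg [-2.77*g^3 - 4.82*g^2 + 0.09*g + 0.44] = -8.31*g^2 - 9.64*g + 0.09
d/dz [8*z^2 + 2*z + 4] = 16*z + 2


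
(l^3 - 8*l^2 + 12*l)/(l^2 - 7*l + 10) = l*(l - 6)/(l - 5)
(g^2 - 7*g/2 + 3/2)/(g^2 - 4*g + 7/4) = 2*(g - 3)/(2*g - 7)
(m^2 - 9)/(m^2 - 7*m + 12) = (m + 3)/(m - 4)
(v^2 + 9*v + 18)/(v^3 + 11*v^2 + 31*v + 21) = (v + 6)/(v^2 + 8*v + 7)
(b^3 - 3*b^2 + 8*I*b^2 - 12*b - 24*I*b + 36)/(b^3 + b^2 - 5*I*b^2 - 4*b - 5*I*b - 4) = (b^3 + b^2*(-3 + 8*I) - 12*b*(1 + 2*I) + 36)/(b^3 + b^2*(1 - 5*I) - b*(4 + 5*I) - 4)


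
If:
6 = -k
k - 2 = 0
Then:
No Solution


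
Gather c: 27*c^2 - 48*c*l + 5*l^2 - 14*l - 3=27*c^2 - 48*c*l + 5*l^2 - 14*l - 3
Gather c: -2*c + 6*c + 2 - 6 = 4*c - 4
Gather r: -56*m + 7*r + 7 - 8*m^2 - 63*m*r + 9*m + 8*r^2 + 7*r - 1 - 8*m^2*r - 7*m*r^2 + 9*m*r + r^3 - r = -8*m^2 - 47*m + r^3 + r^2*(8 - 7*m) + r*(-8*m^2 - 54*m + 13) + 6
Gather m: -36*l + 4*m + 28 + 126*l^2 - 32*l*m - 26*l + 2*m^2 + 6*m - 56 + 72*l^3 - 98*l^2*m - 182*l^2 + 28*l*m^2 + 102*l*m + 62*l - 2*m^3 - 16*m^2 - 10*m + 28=72*l^3 - 56*l^2 - 2*m^3 + m^2*(28*l - 14) + m*(-98*l^2 + 70*l)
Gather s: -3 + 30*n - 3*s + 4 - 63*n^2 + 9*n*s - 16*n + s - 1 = -63*n^2 + 14*n + s*(9*n - 2)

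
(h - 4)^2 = h^2 - 8*h + 16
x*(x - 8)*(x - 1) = x^3 - 9*x^2 + 8*x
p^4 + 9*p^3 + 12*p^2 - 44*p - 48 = (p - 2)*(p + 1)*(p + 4)*(p + 6)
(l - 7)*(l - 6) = l^2 - 13*l + 42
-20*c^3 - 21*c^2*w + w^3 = (-5*c + w)*(c + w)*(4*c + w)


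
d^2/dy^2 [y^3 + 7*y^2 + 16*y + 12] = 6*y + 14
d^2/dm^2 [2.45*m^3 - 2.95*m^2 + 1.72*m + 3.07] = 14.7*m - 5.9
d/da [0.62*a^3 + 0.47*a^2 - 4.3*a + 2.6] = 1.86*a^2 + 0.94*a - 4.3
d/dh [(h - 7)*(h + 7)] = 2*h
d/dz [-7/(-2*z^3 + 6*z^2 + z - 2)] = 7*(-6*z^2 + 12*z + 1)/(2*z^3 - 6*z^2 - z + 2)^2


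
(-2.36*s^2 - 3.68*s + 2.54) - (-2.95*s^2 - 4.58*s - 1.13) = 0.59*s^2 + 0.9*s + 3.67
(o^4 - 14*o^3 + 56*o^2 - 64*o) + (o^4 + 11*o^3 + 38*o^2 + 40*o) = 2*o^4 - 3*o^3 + 94*o^2 - 24*o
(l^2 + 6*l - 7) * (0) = 0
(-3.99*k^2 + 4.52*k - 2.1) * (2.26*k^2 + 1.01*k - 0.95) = -9.0174*k^4 + 6.1853*k^3 + 3.6097*k^2 - 6.415*k + 1.995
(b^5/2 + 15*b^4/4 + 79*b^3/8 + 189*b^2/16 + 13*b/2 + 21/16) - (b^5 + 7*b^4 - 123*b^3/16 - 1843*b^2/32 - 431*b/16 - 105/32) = -b^5/2 - 13*b^4/4 + 281*b^3/16 + 2221*b^2/32 + 535*b/16 + 147/32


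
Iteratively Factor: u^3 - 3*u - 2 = (u + 1)*(u^2 - u - 2) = (u - 2)*(u + 1)*(u + 1)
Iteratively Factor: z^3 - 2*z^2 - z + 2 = (z - 2)*(z^2 - 1) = (z - 2)*(z + 1)*(z - 1)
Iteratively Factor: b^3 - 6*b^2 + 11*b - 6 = (b - 2)*(b^2 - 4*b + 3) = (b - 2)*(b - 1)*(b - 3)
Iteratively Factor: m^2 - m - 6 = (m - 3)*(m + 2)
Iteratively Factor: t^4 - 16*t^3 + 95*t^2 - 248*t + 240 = (t - 4)*(t^3 - 12*t^2 + 47*t - 60) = (t - 4)*(t - 3)*(t^2 - 9*t + 20) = (t - 4)^2*(t - 3)*(t - 5)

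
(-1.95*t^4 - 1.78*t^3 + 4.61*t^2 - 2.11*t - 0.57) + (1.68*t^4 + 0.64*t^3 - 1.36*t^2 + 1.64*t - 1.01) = -0.27*t^4 - 1.14*t^3 + 3.25*t^2 - 0.47*t - 1.58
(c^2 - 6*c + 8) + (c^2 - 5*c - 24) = 2*c^2 - 11*c - 16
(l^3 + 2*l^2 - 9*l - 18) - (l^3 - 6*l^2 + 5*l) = 8*l^2 - 14*l - 18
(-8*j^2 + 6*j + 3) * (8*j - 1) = -64*j^3 + 56*j^2 + 18*j - 3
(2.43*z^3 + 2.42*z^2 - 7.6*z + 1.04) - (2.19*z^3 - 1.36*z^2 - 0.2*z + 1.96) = 0.24*z^3 + 3.78*z^2 - 7.4*z - 0.92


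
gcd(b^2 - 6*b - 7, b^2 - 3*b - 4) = b + 1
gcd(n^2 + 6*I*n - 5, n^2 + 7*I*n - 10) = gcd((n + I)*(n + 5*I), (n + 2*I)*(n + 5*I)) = n + 5*I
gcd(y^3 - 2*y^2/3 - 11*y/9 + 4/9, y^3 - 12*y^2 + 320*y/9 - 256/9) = y - 4/3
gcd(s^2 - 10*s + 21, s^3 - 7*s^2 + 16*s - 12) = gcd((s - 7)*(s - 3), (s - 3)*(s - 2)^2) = s - 3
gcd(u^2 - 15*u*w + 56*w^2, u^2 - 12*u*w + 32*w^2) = u - 8*w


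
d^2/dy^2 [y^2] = 2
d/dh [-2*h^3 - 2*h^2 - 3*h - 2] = -6*h^2 - 4*h - 3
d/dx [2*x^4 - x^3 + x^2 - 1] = x*(8*x^2 - 3*x + 2)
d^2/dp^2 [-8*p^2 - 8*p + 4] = -16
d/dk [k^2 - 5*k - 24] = 2*k - 5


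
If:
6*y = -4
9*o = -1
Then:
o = -1/9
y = -2/3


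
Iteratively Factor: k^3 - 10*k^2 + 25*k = (k)*(k^2 - 10*k + 25) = k*(k - 5)*(k - 5)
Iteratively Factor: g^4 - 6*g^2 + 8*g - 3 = (g - 1)*(g^3 + g^2 - 5*g + 3) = (g - 1)^2*(g^2 + 2*g - 3) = (g - 1)^2*(g + 3)*(g - 1)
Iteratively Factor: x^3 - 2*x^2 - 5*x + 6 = (x - 3)*(x^2 + x - 2) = (x - 3)*(x + 2)*(x - 1)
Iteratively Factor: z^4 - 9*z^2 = (z + 3)*(z^3 - 3*z^2) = (z - 3)*(z + 3)*(z^2) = z*(z - 3)*(z + 3)*(z)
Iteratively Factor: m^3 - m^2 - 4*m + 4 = (m + 2)*(m^2 - 3*m + 2) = (m - 1)*(m + 2)*(m - 2)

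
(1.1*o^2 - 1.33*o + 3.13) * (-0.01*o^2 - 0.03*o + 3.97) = -0.011*o^4 - 0.0197*o^3 + 4.3756*o^2 - 5.374*o + 12.4261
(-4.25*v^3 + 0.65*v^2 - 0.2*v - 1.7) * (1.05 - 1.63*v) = 6.9275*v^4 - 5.522*v^3 + 1.0085*v^2 + 2.561*v - 1.785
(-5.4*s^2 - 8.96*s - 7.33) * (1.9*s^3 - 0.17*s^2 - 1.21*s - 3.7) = -10.26*s^5 - 16.106*s^4 - 5.8698*s^3 + 32.0677*s^2 + 42.0213*s + 27.121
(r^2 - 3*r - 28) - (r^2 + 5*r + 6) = -8*r - 34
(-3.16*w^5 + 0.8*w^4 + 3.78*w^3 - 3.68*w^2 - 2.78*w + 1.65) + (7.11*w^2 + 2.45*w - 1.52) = -3.16*w^5 + 0.8*w^4 + 3.78*w^3 + 3.43*w^2 - 0.33*w + 0.13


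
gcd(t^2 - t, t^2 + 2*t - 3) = t - 1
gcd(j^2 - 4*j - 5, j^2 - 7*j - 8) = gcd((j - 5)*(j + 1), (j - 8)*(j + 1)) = j + 1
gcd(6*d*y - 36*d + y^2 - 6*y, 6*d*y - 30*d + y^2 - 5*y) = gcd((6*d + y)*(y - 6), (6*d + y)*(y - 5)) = 6*d + y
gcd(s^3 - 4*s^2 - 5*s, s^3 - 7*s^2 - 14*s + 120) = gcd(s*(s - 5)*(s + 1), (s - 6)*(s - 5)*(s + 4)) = s - 5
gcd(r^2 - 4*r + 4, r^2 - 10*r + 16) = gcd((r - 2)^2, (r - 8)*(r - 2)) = r - 2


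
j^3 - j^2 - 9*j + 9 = (j - 3)*(j - 1)*(j + 3)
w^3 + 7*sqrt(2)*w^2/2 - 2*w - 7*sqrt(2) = (w - sqrt(2))*(w + sqrt(2))*(w + 7*sqrt(2)/2)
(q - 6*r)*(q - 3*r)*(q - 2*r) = q^3 - 11*q^2*r + 36*q*r^2 - 36*r^3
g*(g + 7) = g^2 + 7*g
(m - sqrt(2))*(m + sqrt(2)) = m^2 - 2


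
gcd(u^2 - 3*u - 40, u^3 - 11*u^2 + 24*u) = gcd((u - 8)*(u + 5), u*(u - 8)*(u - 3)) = u - 8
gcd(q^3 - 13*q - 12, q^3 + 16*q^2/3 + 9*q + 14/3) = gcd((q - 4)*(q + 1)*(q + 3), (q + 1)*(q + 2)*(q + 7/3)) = q + 1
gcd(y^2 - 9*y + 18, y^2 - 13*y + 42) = y - 6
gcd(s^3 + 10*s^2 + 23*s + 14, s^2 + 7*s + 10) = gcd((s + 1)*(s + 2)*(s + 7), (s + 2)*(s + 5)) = s + 2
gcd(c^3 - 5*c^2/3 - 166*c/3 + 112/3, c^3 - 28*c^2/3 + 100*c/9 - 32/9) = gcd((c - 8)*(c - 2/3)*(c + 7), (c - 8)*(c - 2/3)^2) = c^2 - 26*c/3 + 16/3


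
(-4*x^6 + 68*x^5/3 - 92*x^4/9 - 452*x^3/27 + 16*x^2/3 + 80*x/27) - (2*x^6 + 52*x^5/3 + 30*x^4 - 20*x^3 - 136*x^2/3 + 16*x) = -6*x^6 + 16*x^5/3 - 362*x^4/9 + 88*x^3/27 + 152*x^2/3 - 352*x/27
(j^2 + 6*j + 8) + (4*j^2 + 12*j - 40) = 5*j^2 + 18*j - 32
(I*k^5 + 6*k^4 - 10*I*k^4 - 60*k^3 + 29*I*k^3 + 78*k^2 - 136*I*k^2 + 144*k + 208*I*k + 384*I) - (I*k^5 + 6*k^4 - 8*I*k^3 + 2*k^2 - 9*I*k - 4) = -10*I*k^4 - 60*k^3 + 37*I*k^3 + 76*k^2 - 136*I*k^2 + 144*k + 217*I*k + 4 + 384*I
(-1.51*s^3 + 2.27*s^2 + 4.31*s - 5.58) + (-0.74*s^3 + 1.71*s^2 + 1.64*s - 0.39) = -2.25*s^3 + 3.98*s^2 + 5.95*s - 5.97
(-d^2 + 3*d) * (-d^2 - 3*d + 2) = d^4 - 11*d^2 + 6*d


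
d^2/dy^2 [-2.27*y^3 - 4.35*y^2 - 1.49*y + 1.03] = -13.62*y - 8.7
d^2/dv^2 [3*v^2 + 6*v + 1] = 6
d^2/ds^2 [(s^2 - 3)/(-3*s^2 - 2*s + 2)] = 2*(6*s^3 + 63*s^2 + 54*s + 26)/(27*s^6 + 54*s^5 - 18*s^4 - 64*s^3 + 12*s^2 + 24*s - 8)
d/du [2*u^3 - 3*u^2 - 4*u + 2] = 6*u^2 - 6*u - 4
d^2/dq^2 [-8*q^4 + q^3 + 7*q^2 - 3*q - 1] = -96*q^2 + 6*q + 14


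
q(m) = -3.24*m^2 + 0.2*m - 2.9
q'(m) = 0.2 - 6.48*m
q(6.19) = -125.81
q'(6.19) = -39.91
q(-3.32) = -39.28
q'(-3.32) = 21.71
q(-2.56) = -24.65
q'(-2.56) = 16.79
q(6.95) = -158.01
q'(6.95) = -44.84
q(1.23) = -7.56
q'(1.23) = -7.77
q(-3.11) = -34.86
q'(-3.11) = 20.35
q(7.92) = -204.55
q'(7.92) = -51.12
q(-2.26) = -19.90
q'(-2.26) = 14.84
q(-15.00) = -734.90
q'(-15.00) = 97.40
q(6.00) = -118.34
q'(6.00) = -38.68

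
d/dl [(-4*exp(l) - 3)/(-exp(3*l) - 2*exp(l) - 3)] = (-(4*exp(l) + 3)*(3*exp(2*l) + 2) + 4*exp(3*l) + 8*exp(l) + 12)*exp(l)/(exp(3*l) + 2*exp(l) + 3)^2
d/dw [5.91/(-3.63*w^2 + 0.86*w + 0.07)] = (42.9066*w - 5.0826)/(-3.63*w^2 + 0.86*w + 0.07)^2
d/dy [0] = 0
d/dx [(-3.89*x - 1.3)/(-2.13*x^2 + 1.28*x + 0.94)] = (8.2857*x^2 - 4.9792*x - (3.89*x + 1.3)*(4.26*x - 1.28) - 3.6566)/(-2.13*x^2 + 1.28*x + 0.94)^2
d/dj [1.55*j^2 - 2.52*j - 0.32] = 3.1*j - 2.52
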